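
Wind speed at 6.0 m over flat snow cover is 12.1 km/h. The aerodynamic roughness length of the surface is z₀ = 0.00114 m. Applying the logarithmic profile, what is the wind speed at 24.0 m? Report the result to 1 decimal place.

14.1 km/h

Log law: V(z) ∝ ln(z/z₀), so V₂/V₁ = ln(z₂/z₀) / ln(z₁/z₀).
ln(24.0/0.00114) = 9.9548, ln(6.0/0.00114) = 8.5685
V₂ = 12.1 × 9.9548/8.5685 = 12.1 × 1.1618 = 14.0577 km/h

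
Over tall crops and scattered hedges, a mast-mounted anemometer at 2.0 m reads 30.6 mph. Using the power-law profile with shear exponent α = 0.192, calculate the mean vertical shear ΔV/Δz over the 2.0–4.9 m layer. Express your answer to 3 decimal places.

Power law: V₂ = V₁ · (z₂/z₁)^α = 30.6 × (2.4500)^0.192 = 36.3447 mph
ΔV/Δz = (36.3447 − 30.6)/(4.9 − 2.0) = 5.7447/2.9000 = 1.98094 mph/m

1.981 mph/m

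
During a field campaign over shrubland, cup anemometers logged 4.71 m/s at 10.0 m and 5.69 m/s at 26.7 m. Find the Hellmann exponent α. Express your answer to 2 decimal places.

Power law: V₂/V₁ = (z₂/z₁)^α ⇒ α = ln(V₂/V₁) / ln(z₂/z₁)
α = ln(5.69/4.71) / ln(26.7/10.0) = ln(1.2081) / ln(2.6700)
  = 0.18902 / 0.98208 = 0.19247

α ≈ 0.19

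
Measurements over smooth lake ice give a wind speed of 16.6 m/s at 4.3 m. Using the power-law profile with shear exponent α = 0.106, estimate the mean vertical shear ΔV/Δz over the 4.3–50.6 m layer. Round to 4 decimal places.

0.1071 m/s/m

Power law: V₂ = V₁ · (z₂/z₁)^α = 16.6 × (11.7674)^0.106 = 21.5576 m/s
ΔV/Δz = (21.5576 − 16.6)/(50.6 − 4.3) = 4.9576/46.3000 = 0.10708 m/s/m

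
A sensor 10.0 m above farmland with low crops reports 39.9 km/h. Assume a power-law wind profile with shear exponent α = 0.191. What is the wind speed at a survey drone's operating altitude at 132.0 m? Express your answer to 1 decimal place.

Power-law profile: V₂ = V₁ · (z₂/z₁)^α
V₂ = 39.9 × (132.0/10.0)^0.191 = 39.9 × (13.2000)^0.191
    = 39.9 × 1.6369 = 65.3134 km/h

65.3 km/h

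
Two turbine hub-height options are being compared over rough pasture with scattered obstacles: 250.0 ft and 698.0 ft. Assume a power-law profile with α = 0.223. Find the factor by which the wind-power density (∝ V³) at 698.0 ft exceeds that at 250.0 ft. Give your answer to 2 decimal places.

Speed ratio: V_B/V_A = (z_B/z_A)^α = (698.0/250.0)^0.223 = (2.7920)^0.223 = 1.25730
Power-density ratio: P_B/P_A = (V_B/V_A)³ = (1.25730)³ = 1.98755

1.99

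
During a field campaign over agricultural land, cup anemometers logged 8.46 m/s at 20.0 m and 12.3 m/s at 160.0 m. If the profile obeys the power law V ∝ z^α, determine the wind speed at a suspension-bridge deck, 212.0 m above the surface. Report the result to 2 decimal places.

First find α: α = ln(V₂/V₁)/ln(z₂/z₁) = ln(12.3/8.46)/ln(160.0/20.0) = 0.37425/2.07944 = 0.1800
Extrapolate from 160.0 m to 212.0 m: V₃ = 12.3 × (212.0/160.0)^0.1800 = 12.3 × 1.0520 = 12.9390 m/s

12.94 m/s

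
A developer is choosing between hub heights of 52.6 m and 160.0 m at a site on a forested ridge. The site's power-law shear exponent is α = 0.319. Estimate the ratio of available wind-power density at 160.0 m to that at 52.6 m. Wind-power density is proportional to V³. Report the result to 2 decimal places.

2.90

Speed ratio: V_B/V_A = (z_B/z_A)^α = (160.0/52.6)^0.319 = (3.0418)^0.319 = 1.42600
Power-density ratio: P_B/P_A = (V_B/V_A)³ = (1.42600)³ = 2.89974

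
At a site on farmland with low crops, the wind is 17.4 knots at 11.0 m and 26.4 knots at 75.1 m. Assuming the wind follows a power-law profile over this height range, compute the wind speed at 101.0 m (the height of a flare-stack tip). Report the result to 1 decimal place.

28.2 knots

First find α: α = ln(V₂/V₁)/ln(z₂/z₁) = ln(26.4/17.4)/ln(75.1/11.0) = 0.41689/1.92093 = 0.2170
Extrapolate from 75.1 m to 101.0 m: V₃ = 26.4 × (101.0/75.1)^0.2170 = 26.4 × 1.0664 = 28.1534 knots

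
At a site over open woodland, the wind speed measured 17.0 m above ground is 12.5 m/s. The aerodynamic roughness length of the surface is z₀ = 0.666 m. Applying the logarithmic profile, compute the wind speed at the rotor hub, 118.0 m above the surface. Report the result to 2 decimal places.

19.98 m/s

Log law: V(z) ∝ ln(z/z₀), so V₂/V₁ = ln(z₂/z₀) / ln(z₁/z₀).
ln(118.0/0.666) = 5.1772, ln(17.0/0.666) = 3.2397
V₂ = 12.5 × 5.1772/3.2397 = 12.5 × 1.5980 = 19.9756 m/s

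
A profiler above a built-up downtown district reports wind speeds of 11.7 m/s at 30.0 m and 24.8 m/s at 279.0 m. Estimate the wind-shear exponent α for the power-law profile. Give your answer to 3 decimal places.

Power law: V₂/V₁ = (z₂/z₁)^α ⇒ α = ln(V₂/V₁) / ln(z₂/z₁)
α = ln(24.8/11.7) / ln(279.0/30.0) = ln(2.1197) / ln(9.3000)
  = 0.75125 / 2.23001 = 0.33688

α ≈ 0.337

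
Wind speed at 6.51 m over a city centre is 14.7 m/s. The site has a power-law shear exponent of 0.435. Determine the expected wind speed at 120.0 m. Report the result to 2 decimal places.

52.22 m/s

Power-law profile: V₂ = V₁ · (z₂/z₁)^α
V₂ = 14.7 × (120.0/6.51)^0.435 = 14.7 × (18.4332)^0.435
    = 14.7 × 3.5525 = 52.2220 m/s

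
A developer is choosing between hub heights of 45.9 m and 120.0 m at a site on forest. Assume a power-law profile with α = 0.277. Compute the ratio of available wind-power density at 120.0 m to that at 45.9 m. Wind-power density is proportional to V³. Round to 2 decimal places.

Speed ratio: V_B/V_A = (z_B/z_A)^α = (120.0/45.9)^0.277 = (2.6144)^0.277 = 1.30500
Power-density ratio: P_B/P_A = (V_B/V_A)³ = (1.30500)³ = 2.22246

2.22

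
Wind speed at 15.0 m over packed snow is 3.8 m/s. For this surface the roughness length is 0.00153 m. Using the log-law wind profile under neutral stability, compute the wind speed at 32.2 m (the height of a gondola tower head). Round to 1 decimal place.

Log law: V(z) ∝ ln(z/z₀), so V₂/V₁ = ln(z₂/z₀) / ln(z₁/z₀).
ln(32.2/0.00153) = 9.9545, ln(15.0/0.00153) = 9.1905
V₂ = 3.8 × 9.9545/9.1905 = 3.8 × 1.0831 = 4.1159 m/s

4.1 m/s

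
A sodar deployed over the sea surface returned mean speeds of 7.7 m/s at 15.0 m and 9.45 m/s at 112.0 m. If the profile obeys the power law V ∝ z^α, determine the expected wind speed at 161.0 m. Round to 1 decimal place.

First find α: α = ln(V₂/V₁)/ln(z₂/z₁) = ln(9.45/7.7)/ln(112.0/15.0) = 0.20479/2.01045 = 0.1019
Extrapolate from 112.0 m to 161.0 m: V₃ = 9.45 × (161.0/112.0)^0.1019 = 9.45 × 1.0377 = 9.8059 m/s

9.8 m/s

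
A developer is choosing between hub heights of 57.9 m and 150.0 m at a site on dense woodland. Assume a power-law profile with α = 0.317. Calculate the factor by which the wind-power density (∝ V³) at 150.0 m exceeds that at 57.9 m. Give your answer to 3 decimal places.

Speed ratio: V_B/V_A = (z_B/z_A)^α = (150.0/57.9)^0.317 = (2.5907)^0.317 = 1.35223
Power-density ratio: P_B/P_A = (V_B/V_A)³ = (1.35223)³ = 2.47261

2.473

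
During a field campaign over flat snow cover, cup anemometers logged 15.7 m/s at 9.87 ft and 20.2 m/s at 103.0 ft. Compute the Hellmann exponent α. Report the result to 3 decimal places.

α ≈ 0.107

Power law: V₂/V₁ = (z₂/z₁)^α ⇒ α = ln(V₂/V₁) / ln(z₂/z₁)
α = ln(20.2/15.7) / ln(103.0/9.87) = ln(1.2866) / ln(10.4357)
  = 0.25202 / 2.34523 = 0.10746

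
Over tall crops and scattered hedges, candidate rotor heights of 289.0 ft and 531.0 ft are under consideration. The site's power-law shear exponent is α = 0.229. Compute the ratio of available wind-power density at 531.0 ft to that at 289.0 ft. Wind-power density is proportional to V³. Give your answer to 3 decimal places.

Speed ratio: V_B/V_A = (z_B/z_A)^α = (531.0/289.0)^0.229 = (1.8374)^0.229 = 1.14948
Power-density ratio: P_B/P_A = (V_B/V_A)³ = (1.14948)³ = 1.51881

1.519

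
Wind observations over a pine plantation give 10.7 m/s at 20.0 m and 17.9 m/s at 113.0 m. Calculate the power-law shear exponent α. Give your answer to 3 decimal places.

Power law: V₂/V₁ = (z₂/z₁)^α ⇒ α = ln(V₂/V₁) / ln(z₂/z₁)
α = ln(17.9/10.7) / ln(113.0/20.0) = ln(1.6729) / ln(5.6500)
  = 0.51456 / 1.73166 = 0.29715

α ≈ 0.297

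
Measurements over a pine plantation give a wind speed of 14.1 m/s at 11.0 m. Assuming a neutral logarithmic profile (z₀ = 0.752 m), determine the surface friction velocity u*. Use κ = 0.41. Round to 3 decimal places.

u* ≈ 2.155 m/s

Log law: V(z) = (u*/κ) · ln(z/z₀) ⇒ u* = κ · V / ln(z/z₀)
u* = 0.41 × 14.1 / ln(11.0/0.752) = 0.41 × 14.1 / 2.6829
   = 5.7810 / 2.6829 = 2.1547 m/s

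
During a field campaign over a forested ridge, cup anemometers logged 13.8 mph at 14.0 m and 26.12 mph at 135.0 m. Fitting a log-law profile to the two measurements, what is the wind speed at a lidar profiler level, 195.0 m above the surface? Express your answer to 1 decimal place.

Log law: V ∝ ln(z/z₀). From the pair, with r = V₁/V₂ = 0.52833,
ln z₀ = (ln z₁ − r·ln z₂)/(1 − r) = (2.6391 − 0.52833×4.9053)/0.47167 = 0.1006 → z₀ = 1.106 m
V₃ = V₁ · ln(z₃/z₀)/ln(z₁/z₀) = 13.8 × 5.1724/2.5385 = 28.1191 mph

28.1 mph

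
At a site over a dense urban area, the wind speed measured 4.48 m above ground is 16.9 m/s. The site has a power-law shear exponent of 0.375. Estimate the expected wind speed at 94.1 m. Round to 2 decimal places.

Power-law profile: V₂ = V₁ · (z₂/z₁)^α
V₂ = 16.9 × (94.1/4.48)^0.375 = 16.9 × (21.0045)^0.375
    = 16.9 × 3.1323 = 52.9363 m/s

52.94 m/s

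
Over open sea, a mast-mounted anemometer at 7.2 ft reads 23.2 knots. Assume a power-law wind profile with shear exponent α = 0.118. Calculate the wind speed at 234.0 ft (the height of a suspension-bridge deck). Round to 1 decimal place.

Power-law profile: V₂ = V₁ · (z₂/z₁)^α
V₂ = 23.2 × (234.0/7.2)^0.118 = 23.2 × (32.5000)^0.118
    = 23.2 × 1.5080 = 34.9857 knots

35.0 knots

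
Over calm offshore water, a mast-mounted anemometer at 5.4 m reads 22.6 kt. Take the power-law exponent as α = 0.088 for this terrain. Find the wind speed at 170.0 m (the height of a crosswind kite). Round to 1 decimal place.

30.6 kt

Power-law profile: V₂ = V₁ · (z₂/z₁)^α
V₂ = 22.6 × (170.0/5.4)^0.088 = 22.6 × (31.4815)^0.088
    = 22.6 × 1.3547 = 30.6152 kt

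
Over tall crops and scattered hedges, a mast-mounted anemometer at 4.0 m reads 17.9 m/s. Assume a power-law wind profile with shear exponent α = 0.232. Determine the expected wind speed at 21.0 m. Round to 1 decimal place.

Power-law profile: V₂ = V₁ · (z₂/z₁)^α
V₂ = 17.9 × (21.0/4.0)^0.232 = 17.9 × (5.2500)^0.232
    = 17.9 × 1.4692 = 26.2984 m/s

26.3 m/s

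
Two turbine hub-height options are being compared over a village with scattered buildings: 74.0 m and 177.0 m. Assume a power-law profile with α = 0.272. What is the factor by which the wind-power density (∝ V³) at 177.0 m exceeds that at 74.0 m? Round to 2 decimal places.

Speed ratio: V_B/V_A = (z_B/z_A)^α = (177.0/74.0)^0.272 = (2.3919)^0.272 = 1.26770
Power-density ratio: P_B/P_A = (V_B/V_A)³ = (1.26770)³ = 2.03729

2.04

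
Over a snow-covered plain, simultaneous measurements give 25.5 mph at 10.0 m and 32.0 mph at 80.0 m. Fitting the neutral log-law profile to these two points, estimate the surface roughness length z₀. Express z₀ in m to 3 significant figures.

z₀ ≈ 0.00286 m

Log law: V(z) ∝ ln(z/z₀). With r = V₁/V₂ = 25.5/32.0 = 0.79688,
r · ln(z₂/z₀) = ln(z₁/z₀) ⇒ ln z₀ = (ln z₁ − r·ln z₂)/(1 − r)
ln z₀ = (2.30259 − 0.79688×4.38203) / 0.20312 = -5.8552
z₀ = exp(-5.8552) = 0.002865 m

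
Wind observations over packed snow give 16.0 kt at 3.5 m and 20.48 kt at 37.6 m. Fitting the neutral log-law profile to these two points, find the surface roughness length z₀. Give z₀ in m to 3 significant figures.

Log law: V(z) ∝ ln(z/z₀). With r = V₁/V₂ = 16.0/20.48 = 0.78125,
r · ln(z₂/z₀) = ln(z₁/z₀) ⇒ ln z₀ = (ln z₁ − r·ln z₂)/(1 − r)
ln z₀ = (1.25276 − 0.78125×3.62700) / 0.21875 = -7.2267
z₀ = exp(-7.2267) = 0.0007269 m

z₀ ≈ 0.000727 m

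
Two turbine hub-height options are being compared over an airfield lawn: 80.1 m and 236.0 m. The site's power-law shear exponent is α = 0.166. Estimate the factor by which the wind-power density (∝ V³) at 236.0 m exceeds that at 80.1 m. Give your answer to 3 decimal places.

Speed ratio: V_B/V_A = (z_B/z_A)^α = (236.0/80.1)^0.166 = (2.9463)^0.166 = 1.19647
Power-density ratio: P_B/P_A = (V_B/V_A)³ = (1.19647)³ = 1.71278

1.713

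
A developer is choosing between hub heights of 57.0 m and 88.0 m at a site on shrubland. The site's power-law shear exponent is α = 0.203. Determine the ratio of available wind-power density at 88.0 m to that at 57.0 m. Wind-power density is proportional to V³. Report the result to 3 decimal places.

1.303

Speed ratio: V_B/V_A = (z_B/z_A)^α = (88.0/57.0)^0.203 = (1.5439)^0.203 = 1.09216
Power-density ratio: P_B/P_A = (V_B/V_A)³ = (1.09216)³ = 1.30275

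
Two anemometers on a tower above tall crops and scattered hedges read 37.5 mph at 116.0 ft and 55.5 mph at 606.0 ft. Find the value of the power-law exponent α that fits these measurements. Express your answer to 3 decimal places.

Power law: V₂/V₁ = (z₂/z₁)^α ⇒ α = ln(V₂/V₁) / ln(z₂/z₁)
α = ln(55.5/37.5) / ln(606.0/116.0) = ln(1.4800) / ln(5.2241)
  = 0.39204 / 1.65329 = 0.23713

α ≈ 0.237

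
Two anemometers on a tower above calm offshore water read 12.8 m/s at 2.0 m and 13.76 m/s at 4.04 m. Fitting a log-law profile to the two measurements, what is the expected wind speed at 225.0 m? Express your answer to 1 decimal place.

19.2 m/s

Log law: V ∝ ln(z/z₀). From the pair, with r = V₁/V₂ = 0.93023,
ln z₀ = (ln z₁ − r·ln z₂)/(1 − r) = (0.6931 − 0.93023×1.3962)/0.06977 = -8.6815 → z₀ = 0.0001697 m
V₃ = V₁ · ln(z₃/z₀)/ln(z₁/z₀) = 12.8 × 14.0976/9.3746 = 19.2487 m/s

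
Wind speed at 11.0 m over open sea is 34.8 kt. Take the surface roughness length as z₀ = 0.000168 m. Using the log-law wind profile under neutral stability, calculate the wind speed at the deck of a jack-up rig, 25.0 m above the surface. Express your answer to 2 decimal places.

37.38 kt

Log law: V(z) ∝ ln(z/z₀), so V₂/V₁ = ln(z₂/z₀) / ln(z₁/z₀).
ln(25.0/0.000168) = 11.9104, ln(11.0/0.000168) = 11.0894
V₂ = 34.8 × 11.9104/11.0894 = 34.8 × 1.0740 = 37.3763 kt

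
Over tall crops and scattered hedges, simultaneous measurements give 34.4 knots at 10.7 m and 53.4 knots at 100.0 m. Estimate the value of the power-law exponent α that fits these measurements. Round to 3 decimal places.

Power law: V₂/V₁ = (z₂/z₁)^α ⇒ α = ln(V₂/V₁) / ln(z₂/z₁)
α = ln(53.4/34.4) / ln(100.0/10.7) = ln(1.5523) / ln(9.3458)
  = 0.43975 / 2.23493 = 0.19676

α ≈ 0.197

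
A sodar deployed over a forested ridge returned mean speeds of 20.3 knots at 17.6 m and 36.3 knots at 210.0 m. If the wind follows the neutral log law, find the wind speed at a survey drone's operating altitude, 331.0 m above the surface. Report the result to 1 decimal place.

39.2 knots

Log law: V ∝ ln(z/z₀). From the pair, with r = V₁/V₂ = 0.55923,
ln z₀ = (ln z₁ − r·ln z₂)/(1 − r) = (2.8679 − 0.55923×5.3471)/0.44077 = -0.2776 → z₀ = 0.7576 m
V₃ = V₁ · ln(z₃/z₀)/ln(z₁/z₀) = 20.3 × 6.0797/3.1455 = 39.2365 knots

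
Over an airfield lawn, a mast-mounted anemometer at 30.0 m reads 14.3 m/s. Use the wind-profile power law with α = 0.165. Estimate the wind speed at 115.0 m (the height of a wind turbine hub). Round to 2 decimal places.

Power-law profile: V₂ = V₁ · (z₂/z₁)^α
V₂ = 14.3 × (115.0/30.0)^0.165 = 14.3 × (3.8333)^0.165
    = 14.3 × 1.2482 = 17.8495 m/s

17.85 m/s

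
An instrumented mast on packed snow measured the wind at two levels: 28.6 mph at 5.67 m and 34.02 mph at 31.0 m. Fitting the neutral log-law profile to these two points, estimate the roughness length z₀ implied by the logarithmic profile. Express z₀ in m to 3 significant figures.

z₀ ≈ 0.000725 m

Log law: V(z) ∝ ln(z/z₀). With r = V₁/V₂ = 28.6/34.02 = 0.84068,
r · ln(z₂/z₀) = ln(z₁/z₀) ⇒ ln z₀ = (ln z₁ − r·ln z₂)/(1 − r)
ln z₀ = (1.73519 − 0.84068×3.43399) / 0.15932 = -7.2289
z₀ = exp(-7.2289) = 0.0007253 m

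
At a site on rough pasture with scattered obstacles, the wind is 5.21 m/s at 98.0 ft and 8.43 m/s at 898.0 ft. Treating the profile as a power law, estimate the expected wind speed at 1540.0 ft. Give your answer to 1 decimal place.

9.5 m/s

First find α: α = ln(V₂/V₁)/ln(z₂/z₁) = ln(8.43/5.21)/ln(898.0/98.0) = 0.48122/2.21520 = 0.2172
Extrapolate from 898.0 ft to 1540.0 ft: V₃ = 8.43 × (1540.0/898.0)^0.2172 = 8.43 × 1.1243 = 9.4779 m/s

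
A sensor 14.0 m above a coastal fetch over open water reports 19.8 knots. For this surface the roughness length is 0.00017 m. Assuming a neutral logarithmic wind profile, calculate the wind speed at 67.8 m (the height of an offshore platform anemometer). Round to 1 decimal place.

22.6 knots

Log law: V(z) ∝ ln(z/z₀), so V₂/V₁ = ln(z₂/z₀) / ln(z₁/z₀).
ln(67.8/0.00017) = 12.8963, ln(14.0/0.00017) = 11.3188
V₂ = 19.8 × 12.8963/11.3188 = 19.8 × 1.1394 = 22.5595 knots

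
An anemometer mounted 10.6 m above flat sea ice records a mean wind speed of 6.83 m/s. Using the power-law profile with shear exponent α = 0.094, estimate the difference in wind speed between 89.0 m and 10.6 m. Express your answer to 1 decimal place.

1.5 m/s

Power law: V₂ = V₁ · (z₂/z₁)^α = 6.83 × (8.3962)^0.094 = 8.3423 m/s
ΔV = 8.3423 − 6.83 = 1.5123 m/s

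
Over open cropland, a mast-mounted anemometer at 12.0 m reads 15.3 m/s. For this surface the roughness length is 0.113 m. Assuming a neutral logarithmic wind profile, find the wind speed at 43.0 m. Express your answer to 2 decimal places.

Log law: V(z) ∝ ln(z/z₀), so V₂/V₁ = ln(z₂/z₀) / ln(z₁/z₀).
ln(43.0/0.113) = 5.9416, ln(12.0/0.113) = 4.6653
V₂ = 15.3 × 5.9416/4.6653 = 15.3 × 1.2736 = 19.4857 m/s

19.49 m/s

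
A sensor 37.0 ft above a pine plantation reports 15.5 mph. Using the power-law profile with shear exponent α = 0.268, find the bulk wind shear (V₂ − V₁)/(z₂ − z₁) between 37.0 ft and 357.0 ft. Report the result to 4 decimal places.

Power law: V₂ = V₁ · (z₂/z₁)^α = 15.5 × (9.6486)^0.268 = 28.4557 mph
ΔV/Δz = (28.4557 − 15.5)/(357.0 − 37.0) = 12.9557/320.0000 = 0.04049 mph/ft

0.0405 mph/ft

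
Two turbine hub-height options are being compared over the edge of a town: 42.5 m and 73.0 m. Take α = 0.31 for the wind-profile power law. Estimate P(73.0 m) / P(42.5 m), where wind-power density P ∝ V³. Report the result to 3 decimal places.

Speed ratio: V_B/V_A = (z_B/z_A)^α = (73.0/42.5)^0.31 = (1.7176)^0.31 = 1.18258
Power-density ratio: P_B/P_A = (V_B/V_A)³ = (1.18258)³ = 1.65382

1.654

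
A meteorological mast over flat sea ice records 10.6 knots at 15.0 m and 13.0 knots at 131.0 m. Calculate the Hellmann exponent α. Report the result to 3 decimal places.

Power law: V₂/V₁ = (z₂/z₁)^α ⇒ α = ln(V₂/V₁) / ln(z₂/z₁)
α = ln(13.0/10.6) / ln(131.0/15.0) = ln(1.2264) / ln(8.7333)
  = 0.20410 / 2.16715 = 0.09418

α ≈ 0.094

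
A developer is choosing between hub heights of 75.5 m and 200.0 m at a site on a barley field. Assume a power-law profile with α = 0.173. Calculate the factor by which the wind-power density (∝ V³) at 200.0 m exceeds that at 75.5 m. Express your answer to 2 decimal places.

Speed ratio: V_B/V_A = (z_B/z_A)^α = (200.0/75.5)^0.173 = (2.6490)^0.173 = 1.18357
Power-density ratio: P_B/P_A = (V_B/V_A)³ = (1.18357)³ = 1.65798

1.66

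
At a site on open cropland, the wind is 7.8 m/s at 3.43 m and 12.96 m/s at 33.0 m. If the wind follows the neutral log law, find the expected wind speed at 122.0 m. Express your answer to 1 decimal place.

Log law: V ∝ ln(z/z₀). From the pair, with r = V₁/V₂ = 0.60185,
ln z₀ = (ln z₁ − r·ln z₂)/(1 − r) = (1.2326 − 0.60185×3.4965)/0.39815 = -2.1897 → z₀ = 0.1120 m
V₃ = V₁ · ln(z₃/z₀)/ln(z₁/z₀) = 7.8 × 6.9937/3.4222 = 15.9401 m/s

15.9 m/s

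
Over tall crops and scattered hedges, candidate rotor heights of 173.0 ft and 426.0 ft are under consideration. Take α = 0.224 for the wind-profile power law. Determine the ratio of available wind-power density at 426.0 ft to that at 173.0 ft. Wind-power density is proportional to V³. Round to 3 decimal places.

1.832

Speed ratio: V_B/V_A = (z_B/z_A)^α = (426.0/173.0)^0.224 = (2.4624)^0.224 = 1.22367
Power-density ratio: P_B/P_A = (V_B/V_A)³ = (1.22367)³ = 1.83230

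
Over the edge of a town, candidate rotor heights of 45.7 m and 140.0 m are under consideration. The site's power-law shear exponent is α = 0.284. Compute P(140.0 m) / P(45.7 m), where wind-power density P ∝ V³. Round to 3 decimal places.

2.596

Speed ratio: V_B/V_A = (z_B/z_A)^α = (140.0/45.7)^0.284 = (3.0635)^0.284 = 1.37431
Power-density ratio: P_B/P_A = (V_B/V_A)³ = (1.37431)³ = 2.59569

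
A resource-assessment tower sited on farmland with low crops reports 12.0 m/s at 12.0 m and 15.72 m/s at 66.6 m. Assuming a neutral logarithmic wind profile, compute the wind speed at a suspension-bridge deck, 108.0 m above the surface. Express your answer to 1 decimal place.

Log law: V ∝ ln(z/z₀). From the pair, with r = V₁/V₂ = 0.76336,
ln z₀ = (ln z₁ − r·ln z₂)/(1 − r) = (2.4849 − 0.76336×4.1987)/0.23664 = -3.0435 → z₀ = 0.04767 m
V₃ = V₁ · ln(z₃/z₀)/ln(z₁/z₀) = 12.0 × 7.7256/5.5284 = 16.7693 m/s

16.8 m/s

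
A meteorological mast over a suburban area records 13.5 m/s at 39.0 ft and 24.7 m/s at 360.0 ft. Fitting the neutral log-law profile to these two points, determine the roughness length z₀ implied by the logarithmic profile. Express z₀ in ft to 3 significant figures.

z₀ ≈ 2.68 ft

Log law: V(z) ∝ ln(z/z₀). With r = V₁/V₂ = 13.5/24.7 = 0.54656,
r · ln(z₂/z₀) = ln(z₁/z₀) ⇒ ln z₀ = (ln z₁ − r·ln z₂)/(1 − r)
ln z₀ = (3.66356 − 0.54656×5.88610) / 0.45344 = 0.9846
z₀ = exp(0.9846) = 2.677 ft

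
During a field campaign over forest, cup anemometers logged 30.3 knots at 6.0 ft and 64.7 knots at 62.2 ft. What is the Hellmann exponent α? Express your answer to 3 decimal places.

α ≈ 0.324

Power law: V₂/V₁ = (z₂/z₁)^α ⇒ α = ln(V₂/V₁) / ln(z₂/z₁)
α = ln(64.7/30.3) / ln(62.2/6.0) = ln(2.1353) / ln(10.3667)
  = 0.75861 / 2.33860 = 0.32439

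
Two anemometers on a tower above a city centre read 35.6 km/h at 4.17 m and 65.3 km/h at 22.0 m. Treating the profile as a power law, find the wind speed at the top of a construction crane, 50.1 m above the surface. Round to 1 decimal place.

88.2 km/h

First find α: α = ln(V₂/V₁)/ln(z₂/z₁) = ln(65.3/35.6)/ln(22.0/4.17) = 0.60665/1.66313 = 0.3648
Extrapolate from 22.0 m to 50.1 m: V₃ = 65.3 × (50.1/22.0)^0.3648 = 65.3 × 1.3501 = 88.1627 km/h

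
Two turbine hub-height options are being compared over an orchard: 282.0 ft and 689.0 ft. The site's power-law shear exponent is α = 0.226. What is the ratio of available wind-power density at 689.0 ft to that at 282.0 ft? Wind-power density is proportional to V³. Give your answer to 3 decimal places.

1.832

Speed ratio: V_B/V_A = (z_B/z_A)^α = (689.0/282.0)^0.226 = (2.4433)^0.226 = 1.22372
Power-density ratio: P_B/P_A = (V_B/V_A)³ = (1.22372)³ = 1.83250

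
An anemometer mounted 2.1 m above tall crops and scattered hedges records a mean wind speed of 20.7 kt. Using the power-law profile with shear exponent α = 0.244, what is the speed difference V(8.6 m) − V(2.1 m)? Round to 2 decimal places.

Power law: V₂ = V₁ · (z₂/z₁)^α = 20.7 × (4.0952)^0.244 = 29.1989 kt
ΔV = 29.1989 − 20.7 = 8.4989 kt

8.50 kt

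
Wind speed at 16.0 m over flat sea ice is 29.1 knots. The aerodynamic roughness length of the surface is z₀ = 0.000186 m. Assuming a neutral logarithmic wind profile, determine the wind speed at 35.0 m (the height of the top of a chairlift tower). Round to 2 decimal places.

31.10 knots

Log law: V(z) ∝ ln(z/z₀), so V₂/V₁ = ln(z₂/z₀) / ln(z₁/z₀).
ln(35.0/0.000186) = 12.1451, ln(16.0/0.000186) = 11.3624
V₂ = 29.1 × 12.1451/11.3624 = 29.1 × 1.0689 = 31.1047 knots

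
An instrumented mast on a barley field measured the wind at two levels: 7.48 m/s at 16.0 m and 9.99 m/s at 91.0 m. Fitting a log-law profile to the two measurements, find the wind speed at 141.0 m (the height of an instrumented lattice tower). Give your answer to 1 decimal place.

10.6 m/s

Log law: V ∝ ln(z/z₀). From the pair, with r = V₁/V₂ = 0.74875,
ln z₀ = (ln z₁ − r·ln z₂)/(1 − r) = (2.7726 − 0.74875×4.5109)/0.25125 = -2.4076 → z₀ = 0.09003 m
V₃ = V₁ · ln(z₃/z₀)/ln(z₁/z₀) = 7.48 × 7.3564/5.1802 = 10.6223 m/s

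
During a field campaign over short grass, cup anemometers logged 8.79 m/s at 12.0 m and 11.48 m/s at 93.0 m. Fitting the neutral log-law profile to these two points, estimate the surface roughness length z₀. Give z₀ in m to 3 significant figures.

z₀ ≈ 0.0149 m

Log law: V(z) ∝ ln(z/z₀). With r = V₁/V₂ = 8.79/11.48 = 0.76568,
r · ln(z₂/z₀) = ln(z₁/z₀) ⇒ ln z₀ = (ln z₁ − r·ln z₂)/(1 − r)
ln z₀ = (2.48491 − 0.76568×4.53260) / 0.23432 = -4.2063
z₀ = exp(-4.2063) = 0.01490 m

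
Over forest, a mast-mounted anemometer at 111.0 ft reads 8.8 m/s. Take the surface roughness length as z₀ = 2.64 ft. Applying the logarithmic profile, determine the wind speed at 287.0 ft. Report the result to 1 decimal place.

Log law: V(z) ∝ ln(z/z₀), so V₂/V₁ = ln(z₂/z₀) / ln(z₁/z₀).
ln(287.0/2.64) = 4.6887, ln(111.0/2.64) = 3.7388
V₂ = 8.8 × 4.6887/3.7388 = 8.8 × 1.2541 = 11.0359 m/s

11.0 m/s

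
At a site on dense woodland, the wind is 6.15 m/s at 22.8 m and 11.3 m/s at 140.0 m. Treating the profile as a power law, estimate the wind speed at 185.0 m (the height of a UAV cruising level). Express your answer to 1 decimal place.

12.4 m/s

First find α: α = ln(V₂/V₁)/ln(z₂/z₁) = ln(11.3/6.15)/ln(140.0/22.8) = 0.60835/1.81488 = 0.3352
Extrapolate from 140.0 m to 185.0 m: V₃ = 11.3 × (185.0/140.0)^0.3352 = 11.3 × 1.0979 = 12.4066 m/s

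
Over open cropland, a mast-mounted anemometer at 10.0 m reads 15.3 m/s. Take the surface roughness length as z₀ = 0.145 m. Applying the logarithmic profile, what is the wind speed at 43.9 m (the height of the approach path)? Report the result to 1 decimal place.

20.6 m/s

Log law: V(z) ∝ ln(z/z₀), so V₂/V₁ = ln(z₂/z₀) / ln(z₁/z₀).
ln(43.9/0.145) = 5.7129, ln(10.0/0.145) = 4.2336
V₂ = 15.3 × 5.7129/4.2336 = 15.3 × 1.3494 = 20.6462 m/s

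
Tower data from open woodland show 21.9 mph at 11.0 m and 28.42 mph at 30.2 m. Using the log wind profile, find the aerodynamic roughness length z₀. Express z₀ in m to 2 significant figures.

z₀ ≈ 0.37 m

Log law: V(z) ∝ ln(z/z₀). With r = V₁/V₂ = 21.9/28.42 = 0.77058,
r · ln(z₂/z₀) = ln(z₁/z₀) ⇒ ln z₀ = (ln z₁ − r·ln z₂)/(1 − r)
ln z₀ = (2.39790 − 0.77058×3.40784) / 0.22942 = -0.9944
z₀ = exp(-0.9944) = 0.3699 m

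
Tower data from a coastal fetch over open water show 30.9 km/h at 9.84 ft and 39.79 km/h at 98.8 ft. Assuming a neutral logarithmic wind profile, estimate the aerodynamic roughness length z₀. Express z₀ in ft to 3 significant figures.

Log law: V(z) ∝ ln(z/z₀). With r = V₁/V₂ = 30.9/39.79 = 0.77658,
r · ln(z₂/z₀) = ln(z₁/z₀) ⇒ ln z₀ = (ln z₁ − r·ln z₂)/(1 − r)
ln z₀ = (2.28646 − 0.77658×4.59310) / 0.22342 = -5.7310
z₀ = exp(-5.7310) = 0.003244 ft

z₀ ≈ 0.00324 ft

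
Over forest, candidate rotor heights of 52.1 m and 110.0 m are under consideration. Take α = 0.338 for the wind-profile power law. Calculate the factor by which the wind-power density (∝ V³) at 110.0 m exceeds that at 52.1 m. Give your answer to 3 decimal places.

Speed ratio: V_B/V_A = (z_B/z_A)^α = (110.0/52.1)^0.338 = (2.1113)^0.338 = 1.28736
Power-density ratio: P_B/P_A = (V_B/V_A)³ = (1.28736)³ = 2.13353

2.134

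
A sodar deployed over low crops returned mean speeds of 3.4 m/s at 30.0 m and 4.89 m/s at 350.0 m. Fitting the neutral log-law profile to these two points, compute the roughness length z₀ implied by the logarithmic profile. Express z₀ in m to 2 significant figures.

Log law: V(z) ∝ ln(z/z₀). With r = V₁/V₂ = 3.4/4.89 = 0.69530,
r · ln(z₂/z₀) = ln(z₁/z₀) ⇒ ln z₀ = (ln z₁ − r·ln z₂)/(1 − r)
ln z₀ = (3.40120 − 0.69530×5.85793) / 0.30470 = -2.2048
z₀ = exp(-2.2048) = 0.1103 m

z₀ ≈ 0.11 m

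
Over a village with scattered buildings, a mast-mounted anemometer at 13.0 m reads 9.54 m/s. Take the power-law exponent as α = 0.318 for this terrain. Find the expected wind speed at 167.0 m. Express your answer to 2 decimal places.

21.49 m/s

Power-law profile: V₂ = V₁ · (z₂/z₁)^α
V₂ = 9.54 × (167.0/13.0)^0.318 = 9.54 × (12.8462)^0.318
    = 9.54 × 2.2521 = 21.4851 m/s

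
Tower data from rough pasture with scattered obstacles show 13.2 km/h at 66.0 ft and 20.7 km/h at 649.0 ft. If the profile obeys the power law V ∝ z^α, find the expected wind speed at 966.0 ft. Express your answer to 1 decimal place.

First find α: α = ln(V₂/V₁)/ln(z₂/z₁) = ln(20.7/13.2)/ln(649.0/66.0) = 0.44992/2.28578 = 0.1968
Extrapolate from 649.0 ft to 966.0 ft: V₃ = 20.7 × (966.0/649.0)^0.1968 = 20.7 × 1.0814 = 22.3857 km/h

22.4 km/h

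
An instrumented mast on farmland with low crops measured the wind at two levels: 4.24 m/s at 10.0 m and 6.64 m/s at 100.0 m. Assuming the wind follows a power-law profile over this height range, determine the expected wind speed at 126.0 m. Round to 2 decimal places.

First find α: α = ln(V₂/V₁)/ln(z₂/z₁) = ln(6.64/4.24)/ln(100.0/10.0) = 0.44855/2.30259 = 0.1948
Extrapolate from 100.0 m to 126.0 m: V₃ = 6.64 × (126.0/100.0)^0.1948 = 6.64 × 1.0460 = 6.9458 m/s

6.95 m/s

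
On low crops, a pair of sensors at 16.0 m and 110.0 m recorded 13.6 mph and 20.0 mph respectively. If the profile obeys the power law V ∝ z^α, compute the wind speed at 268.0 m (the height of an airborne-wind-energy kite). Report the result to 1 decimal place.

First find α: α = ln(V₂/V₁)/ln(z₂/z₁) = ln(20.0/13.6)/ln(110.0/16.0) = 0.38566/1.92789 = 0.2000
Extrapolate from 110.0 m to 268.0 m: V₃ = 20.0 × (268.0/110.0)^0.2000 = 20.0 × 1.1950 = 23.8999 mph

23.9 mph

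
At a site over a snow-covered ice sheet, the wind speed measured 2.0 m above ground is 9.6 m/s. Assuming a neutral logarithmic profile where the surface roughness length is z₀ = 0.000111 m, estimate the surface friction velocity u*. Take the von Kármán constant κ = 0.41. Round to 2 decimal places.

Log law: V(z) = (u*/κ) · ln(z/z₀) ⇒ u* = κ · V / ln(z/z₀)
u* = 0.41 × 9.6 / ln(2.0/0.000111) = 0.41 × 9.6 / 9.7991
   = 3.9360 / 9.7991 = 0.4017 m/s

u* ≈ 0.40 m/s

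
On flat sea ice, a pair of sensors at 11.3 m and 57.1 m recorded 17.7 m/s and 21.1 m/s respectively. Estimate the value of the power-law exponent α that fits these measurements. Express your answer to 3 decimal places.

Power law: V₂/V₁ = (z₂/z₁)^α ⇒ α = ln(V₂/V₁) / ln(z₂/z₁)
α = ln(21.1/17.7) / ln(57.1/11.3) = ln(1.1921) / ln(5.0531)
  = 0.17571 / 1.62000 = 0.10846

α ≈ 0.108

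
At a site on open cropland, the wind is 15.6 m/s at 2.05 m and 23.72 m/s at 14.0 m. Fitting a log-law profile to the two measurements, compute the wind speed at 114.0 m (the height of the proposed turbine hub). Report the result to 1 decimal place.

Log law: V ∝ ln(z/z₀). From the pair, with r = V₁/V₂ = 0.65767,
ln z₀ = (ln z₁ − r·ln z₂)/(1 − r) = (0.7178 − 0.65767×2.6391)/0.34233 = -2.9732 → z₀ = 0.05114 m
V₃ = V₁ · ln(z₃/z₀)/ln(z₁/z₀) = 15.6 × 7.7094/3.6910 = 32.5835 m/s

32.6 m/s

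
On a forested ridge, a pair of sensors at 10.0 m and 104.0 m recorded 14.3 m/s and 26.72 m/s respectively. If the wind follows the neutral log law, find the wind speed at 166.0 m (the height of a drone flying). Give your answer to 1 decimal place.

Log law: V ∝ ln(z/z₀). From the pair, with r = V₁/V₂ = 0.53518,
ln z₀ = (ln z₁ − r·ln z₂)/(1 − r) = (2.3026 − 0.53518×4.6444)/0.46482 = -0.3937 → z₀ = 0.6746 m
V₃ = V₁ · ln(z₃/z₀)/ln(z₁/z₀) = 14.3 × 5.5057/2.6963 = 29.1999 m/s

29.2 m/s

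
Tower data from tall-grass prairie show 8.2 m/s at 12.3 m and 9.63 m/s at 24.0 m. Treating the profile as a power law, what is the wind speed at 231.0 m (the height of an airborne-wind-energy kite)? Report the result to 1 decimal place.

First find α: α = ln(V₂/V₁)/ln(z₂/z₁) = ln(9.63/8.2)/ln(24.0/12.3) = 0.16075/0.66845 = 0.2405
Extrapolate from 24.0 m to 231.0 m: V₃ = 9.63 × (231.0/24.0)^0.2405 = 9.63 × 1.7238 = 16.6002 m/s

16.6 m/s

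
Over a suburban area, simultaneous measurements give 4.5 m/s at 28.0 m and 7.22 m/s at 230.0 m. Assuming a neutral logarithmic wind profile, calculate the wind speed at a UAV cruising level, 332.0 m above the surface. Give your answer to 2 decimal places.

7.69 m/s

Log law: V ∝ ln(z/z₀). From the pair, with r = V₁/V₂ = 0.62327,
ln z₀ = (ln z₁ − r·ln z₂)/(1 − r) = (3.3322 − 0.62327×5.4381)/0.37673 = -0.1518 → z₀ = 0.8592 m
V₃ = V₁ · ln(z₃/z₀)/ln(z₁/z₀) = 4.5 × 5.9569/3.4840 = 7.6941 m/s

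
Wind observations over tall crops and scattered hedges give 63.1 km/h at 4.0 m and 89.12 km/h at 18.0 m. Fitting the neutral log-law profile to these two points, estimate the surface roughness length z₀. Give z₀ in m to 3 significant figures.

Log law: V(z) ∝ ln(z/z₀). With r = V₁/V₂ = 63.1/89.12 = 0.70803,
r · ln(z₂/z₀) = ln(z₁/z₀) ⇒ ln z₀ = (ln z₁ − r·ln z₂)/(1 − r)
ln z₀ = (1.38629 − 0.70803×2.89037) / 0.29197 = -2.2612
z₀ = exp(-2.2612) = 0.1042 m

z₀ ≈ 0.104 m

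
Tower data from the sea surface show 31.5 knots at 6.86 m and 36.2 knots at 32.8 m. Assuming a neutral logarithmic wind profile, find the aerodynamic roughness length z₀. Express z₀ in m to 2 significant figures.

z₀ ≈ 0.00019 m

Log law: V(z) ∝ ln(z/z₀). With r = V₁/V₂ = 31.5/36.2 = 0.87017,
r · ln(z₂/z₀) = ln(z₁/z₀) ⇒ ln z₀ = (ln z₁ − r·ln z₂)/(1 − r)
ln z₀ = (1.92571 − 0.87017×3.49043) / 0.12983 = -8.5613
z₀ = exp(-8.5613) = 0.0001914 m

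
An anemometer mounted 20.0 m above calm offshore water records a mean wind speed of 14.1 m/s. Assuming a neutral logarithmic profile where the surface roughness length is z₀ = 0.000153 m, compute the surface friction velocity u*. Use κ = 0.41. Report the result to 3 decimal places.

Log law: V(z) = (u*/κ) · ln(z/z₀) ⇒ u* = κ · V / ln(z/z₀)
u* = 0.41 × 14.1 / ln(20.0/0.000153) = 0.41 × 14.1 / 11.7808
   = 5.7810 / 11.7808 = 0.4907 m/s

u* ≈ 0.491 m/s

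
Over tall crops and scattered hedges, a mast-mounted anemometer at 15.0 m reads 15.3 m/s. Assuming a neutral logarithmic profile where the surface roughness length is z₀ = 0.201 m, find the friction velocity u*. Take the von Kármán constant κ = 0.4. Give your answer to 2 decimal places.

u* ≈ 1.42 m/s

Log law: V(z) = (u*/κ) · ln(z/z₀) ⇒ u* = κ · V / ln(z/z₀)
u* = 0.4 × 15.3 / ln(15.0/0.201) = 0.4 × 15.3 / 4.3125
   = 6.1200 / 4.3125 = 1.4191 m/s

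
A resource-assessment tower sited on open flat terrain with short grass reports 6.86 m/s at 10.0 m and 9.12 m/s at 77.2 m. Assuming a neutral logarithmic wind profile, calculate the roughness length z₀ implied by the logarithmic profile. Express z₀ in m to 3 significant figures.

Log law: V(z) ∝ ln(z/z₀). With r = V₁/V₂ = 6.86/9.12 = 0.75219,
r · ln(z₂/z₀) = ln(z₁/z₀) ⇒ ln z₀ = (ln z₁ − r·ln z₂)/(1 − r)
ln z₀ = (2.30259 − 0.75219×4.34640) / 0.24781 = -3.9012
z₀ = exp(-3.9012) = 0.02022 m

z₀ ≈ 0.0202 m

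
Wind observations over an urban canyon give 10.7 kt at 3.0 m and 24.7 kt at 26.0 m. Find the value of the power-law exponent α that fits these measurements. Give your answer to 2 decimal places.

α ≈ 0.39

Power law: V₂/V₁ = (z₂/z₁)^α ⇒ α = ln(V₂/V₁) / ln(z₂/z₁)
α = ln(24.7/10.7) / ln(26.0/3.0) = ln(2.3084) / ln(8.6667)
  = 0.83656 / 2.15948 = 0.38739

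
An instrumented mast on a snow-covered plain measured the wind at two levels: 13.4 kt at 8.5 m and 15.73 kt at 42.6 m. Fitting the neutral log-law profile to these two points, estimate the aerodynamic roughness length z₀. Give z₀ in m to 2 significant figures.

z₀ ≈ 0.00080 m

Log law: V(z) ∝ ln(z/z₀). With r = V₁/V₂ = 13.4/15.73 = 0.85188,
r · ln(z₂/z₀) = ln(z₁/z₀) ⇒ ln z₀ = (ln z₁ − r·ln z₂)/(1 − r)
ln z₀ = (2.14007 − 0.85188×3.75185) / 0.14812 = -7.1294
z₀ = exp(-7.1294) = 0.0008012 m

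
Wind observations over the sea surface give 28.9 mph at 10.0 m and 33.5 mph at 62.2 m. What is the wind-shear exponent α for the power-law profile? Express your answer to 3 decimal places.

α ≈ 0.081

Power law: V₂/V₁ = (z₂/z₁)^α ⇒ α = ln(V₂/V₁) / ln(z₂/z₁)
α = ln(33.5/28.9) / ln(62.2/10.0) = ln(1.1592) / ln(6.2200)
  = 0.14770 / 1.82777 = 0.08081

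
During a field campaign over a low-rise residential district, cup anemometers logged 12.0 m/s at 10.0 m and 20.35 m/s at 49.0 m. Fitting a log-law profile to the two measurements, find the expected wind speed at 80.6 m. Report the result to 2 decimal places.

Log law: V ∝ ln(z/z₀). From the pair, with r = V₁/V₂ = 0.58968,
ln z₀ = (ln z₁ − r·ln z₂)/(1 − r) = (2.3026 − 0.58968×3.8918)/0.41032 = 0.0187 → z₀ = 1.019 m
V₃ = V₁ · ln(z₃/z₀)/ln(z₁/z₀) = 12.0 × 4.3708/2.2839 = 22.9649 m/s

22.96 m/s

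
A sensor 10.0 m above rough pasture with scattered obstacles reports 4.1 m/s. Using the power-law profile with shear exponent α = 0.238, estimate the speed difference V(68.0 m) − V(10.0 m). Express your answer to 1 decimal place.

2.4 m/s

Power law: V₂ = V₁ · (z₂/z₁)^α = 4.1 × (6.8000)^0.238 = 6.4702 m/s
ΔV = 6.4702 − 4.1 = 2.3702 m/s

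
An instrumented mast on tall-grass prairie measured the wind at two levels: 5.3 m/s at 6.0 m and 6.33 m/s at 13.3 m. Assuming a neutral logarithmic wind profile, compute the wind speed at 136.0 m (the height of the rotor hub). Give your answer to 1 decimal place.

Log law: V ∝ ln(z/z₀). From the pair, with r = V₁/V₂ = 0.83728,
ln z₀ = (ln z₁ − r·ln z₂)/(1 − r) = (1.7918 − 0.83728×2.5878)/0.16272 = -2.3042 → z₀ = 0.09984 m
V₃ = V₁ · ln(z₃/z₀)/ln(z₁/z₀) = 5.3 × 7.2168/4.0959 = 9.3383 m/s

9.3 m/s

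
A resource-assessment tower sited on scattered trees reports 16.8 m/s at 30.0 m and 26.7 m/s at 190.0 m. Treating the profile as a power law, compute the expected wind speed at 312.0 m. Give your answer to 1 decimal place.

First find α: α = ln(V₂/V₁)/ln(z₂/z₁) = ln(26.7/16.8)/ln(190.0/30.0) = 0.46328/1.84583 = 0.2510
Extrapolate from 190.0 m to 312.0 m: V₃ = 26.7 × (312.0/190.0)^0.2510 = 26.7 × 1.1326 = 30.2395 m/s

30.2 m/s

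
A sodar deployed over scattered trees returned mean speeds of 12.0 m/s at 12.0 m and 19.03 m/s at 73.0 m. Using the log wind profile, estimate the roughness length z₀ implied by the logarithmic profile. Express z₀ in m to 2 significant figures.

z₀ ≈ 0.55 m

Log law: V(z) ∝ ln(z/z₀). With r = V₁/V₂ = 12.0/19.03 = 0.63058,
r · ln(z₂/z₀) = ln(z₁/z₀) ⇒ ln z₀ = (ln z₁ − r·ln z₂)/(1 − r)
ln z₀ = (2.48491 − 0.63058×4.29046) / 0.36942 = -0.5971
z₀ = exp(-0.5971) = 0.5504 m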